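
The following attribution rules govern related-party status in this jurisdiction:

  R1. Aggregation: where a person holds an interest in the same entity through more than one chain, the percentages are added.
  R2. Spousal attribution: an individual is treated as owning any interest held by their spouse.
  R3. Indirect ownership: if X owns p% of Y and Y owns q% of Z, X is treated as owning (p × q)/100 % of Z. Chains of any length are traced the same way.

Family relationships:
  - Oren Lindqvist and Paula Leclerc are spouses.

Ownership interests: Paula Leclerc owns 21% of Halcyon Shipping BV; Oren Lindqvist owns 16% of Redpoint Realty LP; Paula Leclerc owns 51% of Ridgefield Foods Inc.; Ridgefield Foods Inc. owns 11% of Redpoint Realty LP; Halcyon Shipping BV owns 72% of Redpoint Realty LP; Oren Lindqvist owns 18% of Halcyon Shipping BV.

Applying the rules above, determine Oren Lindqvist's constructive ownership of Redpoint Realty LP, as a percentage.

By spousal attribution (R2), Oren Lindqvist is treated as also owning Paula Leclerc's interest in Halcyon Shipping BV, giving 18% + 21% = 39%.
By spousal attribution (R2), Oren Lindqvist is treated as owning Paula Leclerc's 51% interest in Ridgefield Foods Inc.
Chain via Halcyon Shipping BV (R3): 39% × 72% = 28.08% of Redpoint Realty LP.
Direct interest in Redpoint Realty LP: 16%.
Chain via Ridgefield Foods Inc. (R3): 51% × 11% = 5.61% of Redpoint Realty LP.
Aggregating (R1): 28.08% + 16% + 5.61% = 49.69%.

49.69%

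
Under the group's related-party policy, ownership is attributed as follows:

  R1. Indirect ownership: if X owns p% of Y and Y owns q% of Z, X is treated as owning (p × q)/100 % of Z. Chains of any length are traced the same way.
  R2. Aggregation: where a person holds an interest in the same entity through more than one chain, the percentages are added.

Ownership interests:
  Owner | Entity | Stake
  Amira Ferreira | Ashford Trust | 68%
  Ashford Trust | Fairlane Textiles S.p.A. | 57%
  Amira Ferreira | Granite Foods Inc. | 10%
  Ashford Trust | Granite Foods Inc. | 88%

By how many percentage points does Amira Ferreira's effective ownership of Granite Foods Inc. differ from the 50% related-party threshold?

Chain via Ashford Trust (R1): 68% × 88% = 59.84% of Granite Foods Inc.
Direct interest in Granite Foods Inc: 10%.
Aggregating (R2): 59.84% + 10% = 69.84%.
69.84% exceeds the 50% threshold by 19.84 percentage points.

19.84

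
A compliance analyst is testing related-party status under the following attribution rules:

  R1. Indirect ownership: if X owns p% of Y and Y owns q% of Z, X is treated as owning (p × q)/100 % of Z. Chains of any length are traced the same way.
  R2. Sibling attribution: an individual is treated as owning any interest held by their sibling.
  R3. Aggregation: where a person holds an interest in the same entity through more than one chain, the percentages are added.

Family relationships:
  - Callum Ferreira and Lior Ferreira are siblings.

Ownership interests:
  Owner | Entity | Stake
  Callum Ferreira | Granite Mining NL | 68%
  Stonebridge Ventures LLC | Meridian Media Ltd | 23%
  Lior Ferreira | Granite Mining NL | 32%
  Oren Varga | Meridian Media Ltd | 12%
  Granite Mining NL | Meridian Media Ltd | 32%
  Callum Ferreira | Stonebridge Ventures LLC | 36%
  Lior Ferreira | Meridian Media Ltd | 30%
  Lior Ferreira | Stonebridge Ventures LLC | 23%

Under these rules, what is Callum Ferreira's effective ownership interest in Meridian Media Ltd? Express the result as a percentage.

By sibling attribution (R2), Callum Ferreira is treated as also owning Lior Ferreira's interest in Granite Mining NL, giving 68% + 32% = 100%.
By sibling attribution (R2), Callum Ferreira is treated as also owning Lior Ferreira's interest in Stonebridge Ventures LLC, giving 36% + 23% = 59%.
By sibling attribution (R2), Callum Ferreira is treated as owning Lior Ferreira's 30% interest in Meridian Media Ltd.
Chain via Granite Mining NL (R1): 100% × 32% = 32% of Meridian Media Ltd.
Chain via Stonebridge Ventures LLC (R1): 59% × 23% = 13.57% of Meridian Media Ltd.
Direct interest in Meridian Media Ltd: 30%.
Aggregating (R3): 32% + 13.57% + 30% = 75.57%.

75.57%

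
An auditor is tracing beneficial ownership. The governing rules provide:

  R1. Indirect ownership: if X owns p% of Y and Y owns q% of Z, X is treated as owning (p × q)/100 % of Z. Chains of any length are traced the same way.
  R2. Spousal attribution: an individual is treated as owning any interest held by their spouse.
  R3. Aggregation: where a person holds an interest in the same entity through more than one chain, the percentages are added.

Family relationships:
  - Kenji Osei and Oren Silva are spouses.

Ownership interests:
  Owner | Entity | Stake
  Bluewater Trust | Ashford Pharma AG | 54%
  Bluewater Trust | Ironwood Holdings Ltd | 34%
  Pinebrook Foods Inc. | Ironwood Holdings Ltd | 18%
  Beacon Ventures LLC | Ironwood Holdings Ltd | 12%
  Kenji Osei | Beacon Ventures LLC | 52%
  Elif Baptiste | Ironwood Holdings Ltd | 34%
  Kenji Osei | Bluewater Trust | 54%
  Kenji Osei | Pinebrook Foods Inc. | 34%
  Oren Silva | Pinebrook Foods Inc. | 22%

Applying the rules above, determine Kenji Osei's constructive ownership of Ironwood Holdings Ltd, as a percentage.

By spousal attribution (R2), Kenji Osei is treated as also owning Oren Silva's interest in Pinebrook Foods Inc, giving 34% + 22% = 56%.
Chain via Beacon Ventures LLC (R1): 52% × 12% = 6.24% of Ironwood Holdings Ltd.
Chain via Pinebrook Foods Inc. (R1): 56% × 18% = 10.08% of Ironwood Holdings Ltd.
Chain via Bluewater Trust (R1): 54% × 34% = 18.36% of Ironwood Holdings Ltd.
Aggregating (R3): 6.24% + 10.08% + 18.36% = 34.68%.

34.68%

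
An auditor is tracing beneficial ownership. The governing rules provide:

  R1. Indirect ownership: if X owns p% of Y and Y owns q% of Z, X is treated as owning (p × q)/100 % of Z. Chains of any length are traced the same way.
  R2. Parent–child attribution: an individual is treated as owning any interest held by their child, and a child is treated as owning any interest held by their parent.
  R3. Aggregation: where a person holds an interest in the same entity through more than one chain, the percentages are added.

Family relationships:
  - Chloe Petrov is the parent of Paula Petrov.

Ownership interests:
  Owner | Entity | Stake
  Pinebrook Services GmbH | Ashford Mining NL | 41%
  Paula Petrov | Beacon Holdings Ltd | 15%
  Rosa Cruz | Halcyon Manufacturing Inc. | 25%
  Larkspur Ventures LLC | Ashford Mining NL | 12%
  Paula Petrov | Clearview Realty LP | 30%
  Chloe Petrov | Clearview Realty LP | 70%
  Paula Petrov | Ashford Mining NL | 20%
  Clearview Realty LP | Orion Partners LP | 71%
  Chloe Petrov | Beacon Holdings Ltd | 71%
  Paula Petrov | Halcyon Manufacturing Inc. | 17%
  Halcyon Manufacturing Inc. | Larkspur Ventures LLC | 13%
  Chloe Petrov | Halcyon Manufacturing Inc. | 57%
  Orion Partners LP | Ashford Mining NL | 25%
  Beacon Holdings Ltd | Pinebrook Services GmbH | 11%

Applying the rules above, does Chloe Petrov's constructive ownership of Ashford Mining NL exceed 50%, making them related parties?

No

By parent–child attribution (R2), Chloe Petrov is treated as also owning Paula Petrov's interest in Beacon Holdings Ltd, giving 71% + 15% = 86%.
By parent–child attribution (R2), Chloe Petrov is treated as also owning Paula Petrov's interest in Clearview Realty LP, giving 70% + 30% = 100%.
By parent–child attribution (R2), Chloe Petrov is treated as also owning Paula Petrov's interest in Halcyon Manufacturing Inc, giving 57% + 17% = 74%.
By parent–child attribution (R2), Chloe Petrov is treated as owning Paula Petrov's 20% interest in Ashford Mining NL.
Chain via Beacon Holdings Ltd → Pinebrook Services GmbH (R1): 86% × 11% × 41% = 3.8786% of Ashford Mining NL.
Chain via Clearview Realty LP → Orion Partners LP (R1): 100% × 71% × 25% = 17.75% of Ashford Mining NL.
Chain via Halcyon Manufacturing Inc. → Larkspur Ventures LLC (R1): 74% × 13% × 12% = 1.1544% of Ashford Mining NL.
Direct interest in Ashford Mining NL: 20%.
Aggregating (R3): 3.8786% + 17.75% + 1.1544% + 20% = 42.783%.
42.783% does not exceed the 50% threshold, so Chloe is not a related party to Ashford Mining NL.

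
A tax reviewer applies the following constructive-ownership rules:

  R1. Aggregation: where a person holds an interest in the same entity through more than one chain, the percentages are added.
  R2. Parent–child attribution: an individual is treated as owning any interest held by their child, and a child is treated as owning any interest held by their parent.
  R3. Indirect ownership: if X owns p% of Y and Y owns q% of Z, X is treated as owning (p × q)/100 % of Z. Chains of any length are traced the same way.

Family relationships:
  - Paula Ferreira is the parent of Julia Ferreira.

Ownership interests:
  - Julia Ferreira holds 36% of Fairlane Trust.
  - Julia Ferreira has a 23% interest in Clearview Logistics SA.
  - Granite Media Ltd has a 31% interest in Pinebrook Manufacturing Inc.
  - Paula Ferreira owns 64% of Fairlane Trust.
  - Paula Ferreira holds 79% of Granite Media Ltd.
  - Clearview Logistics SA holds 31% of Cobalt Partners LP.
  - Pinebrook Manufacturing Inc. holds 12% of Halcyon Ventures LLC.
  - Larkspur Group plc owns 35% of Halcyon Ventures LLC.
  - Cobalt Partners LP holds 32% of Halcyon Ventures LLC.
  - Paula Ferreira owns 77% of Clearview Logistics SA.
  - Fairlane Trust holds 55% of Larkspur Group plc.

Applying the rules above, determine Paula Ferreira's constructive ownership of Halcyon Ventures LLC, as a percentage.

32.1088%

By parent–child attribution (R2), Paula Ferreira is treated as also owning Julia Ferreira's interest in Fairlane Trust, giving 64% + 36% = 100%.
By parent–child attribution (R2), Paula Ferreira is treated as also owning Julia Ferreira's interest in Clearview Logistics SA, giving 77% + 23% = 100%.
Chain via Fairlane Trust → Larkspur Group plc (R3): 100% × 55% × 35% = 19.25% of Halcyon Ventures LLC.
Chain via Granite Media Ltd → Pinebrook Manufacturing Inc. (R3): 79% × 31% × 12% = 2.9388% of Halcyon Ventures LLC.
Chain via Clearview Logistics SA → Cobalt Partners LP (R3): 100% × 31% × 32% = 9.92% of Halcyon Ventures LLC.
Aggregating (R1): 19.25% + 2.9388% + 9.92% = 32.1088%.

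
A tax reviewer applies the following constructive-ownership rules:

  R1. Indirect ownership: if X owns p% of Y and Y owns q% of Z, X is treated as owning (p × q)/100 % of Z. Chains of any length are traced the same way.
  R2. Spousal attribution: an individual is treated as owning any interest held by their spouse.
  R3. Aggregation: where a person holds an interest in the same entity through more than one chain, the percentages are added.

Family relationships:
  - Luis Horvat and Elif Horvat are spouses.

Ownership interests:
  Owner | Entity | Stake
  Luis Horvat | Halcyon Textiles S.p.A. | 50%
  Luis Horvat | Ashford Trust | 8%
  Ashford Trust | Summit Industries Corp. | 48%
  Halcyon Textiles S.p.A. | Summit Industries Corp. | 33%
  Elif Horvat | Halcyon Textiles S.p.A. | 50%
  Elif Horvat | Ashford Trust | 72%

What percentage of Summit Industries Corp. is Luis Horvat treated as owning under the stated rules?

71.4%

By spousal attribution (R2), Luis Horvat is treated as also owning Elif Horvat's interest in Ashford Trust, giving 8% + 72% = 80%.
By spousal attribution (R2), Luis Horvat is treated as also owning Elif Horvat's interest in Halcyon Textiles S.p.A, giving 50% + 50% = 100%.
Chain via Ashford Trust (R1): 80% × 48% = 38.4% of Summit Industries Corp.
Chain via Halcyon Textiles S.p.A. (R1): 100% × 33% = 33% of Summit Industries Corp.
Aggregating (R3): 38.4% + 33% = 71.4%.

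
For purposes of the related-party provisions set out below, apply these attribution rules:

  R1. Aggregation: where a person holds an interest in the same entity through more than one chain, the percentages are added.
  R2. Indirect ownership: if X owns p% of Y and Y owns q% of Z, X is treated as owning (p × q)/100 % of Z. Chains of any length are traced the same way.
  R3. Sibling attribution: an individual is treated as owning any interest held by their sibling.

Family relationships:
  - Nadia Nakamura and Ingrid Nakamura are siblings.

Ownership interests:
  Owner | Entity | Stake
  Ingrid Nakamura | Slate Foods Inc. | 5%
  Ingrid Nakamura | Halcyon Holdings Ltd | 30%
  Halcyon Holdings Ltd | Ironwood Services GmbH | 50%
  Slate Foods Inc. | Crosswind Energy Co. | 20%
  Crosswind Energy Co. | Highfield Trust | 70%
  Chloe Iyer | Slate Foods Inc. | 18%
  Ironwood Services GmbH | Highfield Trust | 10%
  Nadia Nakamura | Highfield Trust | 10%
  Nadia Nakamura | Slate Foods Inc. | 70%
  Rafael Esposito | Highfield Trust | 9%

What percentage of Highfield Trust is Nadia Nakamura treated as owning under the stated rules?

22%

By sibling attribution (R3), Nadia Nakamura is treated as also owning Ingrid Nakamura's interest in Slate Foods Inc, giving 70% + 5% = 75%.
By sibling attribution (R3), Nadia Nakamura is treated as owning Ingrid Nakamura's 30% interest in Halcyon Holdings Ltd.
Chain via Slate Foods Inc. → Crosswind Energy Co. (R2): 75% × 20% × 70% = 10.5% of Highfield Trust.
Direct interest in Highfield Trust: 10%.
Chain via Halcyon Holdings Ltd → Ironwood Services GmbH (R2): 30% × 50% × 10% = 1.5% of Highfield Trust.
Aggregating (R1): 10.5% + 10% + 1.5% = 22%.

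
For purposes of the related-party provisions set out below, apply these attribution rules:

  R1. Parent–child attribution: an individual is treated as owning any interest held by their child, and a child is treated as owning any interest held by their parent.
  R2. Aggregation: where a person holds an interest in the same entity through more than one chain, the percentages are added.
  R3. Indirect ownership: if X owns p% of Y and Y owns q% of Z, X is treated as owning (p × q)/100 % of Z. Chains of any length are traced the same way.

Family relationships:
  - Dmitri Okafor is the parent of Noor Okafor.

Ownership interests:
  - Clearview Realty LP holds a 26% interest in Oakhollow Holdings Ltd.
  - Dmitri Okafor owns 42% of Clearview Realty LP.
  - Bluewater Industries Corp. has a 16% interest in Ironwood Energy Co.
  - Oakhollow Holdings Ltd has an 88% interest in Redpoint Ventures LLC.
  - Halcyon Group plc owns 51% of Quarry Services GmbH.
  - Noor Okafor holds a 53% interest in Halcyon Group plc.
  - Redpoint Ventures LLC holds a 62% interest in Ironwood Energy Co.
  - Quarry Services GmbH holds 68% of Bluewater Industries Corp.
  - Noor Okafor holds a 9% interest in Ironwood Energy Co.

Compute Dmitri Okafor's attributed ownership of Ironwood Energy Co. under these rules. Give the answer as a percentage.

17.898816%

By parent–child attribution (R1), Dmitri Okafor is treated as owning Noor Okafor's 53% interest in Halcyon Group plc.
By parent–child attribution (R1), Dmitri Okafor is treated as owning Noor Okafor's 9% interest in Ironwood Energy Co.
Chain via Clearview Realty LP → Oakhollow Holdings Ltd → Redpoint Ventures LLC (R3): 42% × 26% × 88% × 62% = 5.957952% of Ironwood Energy Co.
Chain via Halcyon Group plc → Quarry Services GmbH → Bluewater Industries Corp. (R3): 53% × 51% × 68% × 16% = 2.940864% of Ironwood Energy Co.
Direct interest in Ironwood Energy Co: 9%.
Aggregating (R2): 5.957952% + 2.940864% + 9% = 17.898816%.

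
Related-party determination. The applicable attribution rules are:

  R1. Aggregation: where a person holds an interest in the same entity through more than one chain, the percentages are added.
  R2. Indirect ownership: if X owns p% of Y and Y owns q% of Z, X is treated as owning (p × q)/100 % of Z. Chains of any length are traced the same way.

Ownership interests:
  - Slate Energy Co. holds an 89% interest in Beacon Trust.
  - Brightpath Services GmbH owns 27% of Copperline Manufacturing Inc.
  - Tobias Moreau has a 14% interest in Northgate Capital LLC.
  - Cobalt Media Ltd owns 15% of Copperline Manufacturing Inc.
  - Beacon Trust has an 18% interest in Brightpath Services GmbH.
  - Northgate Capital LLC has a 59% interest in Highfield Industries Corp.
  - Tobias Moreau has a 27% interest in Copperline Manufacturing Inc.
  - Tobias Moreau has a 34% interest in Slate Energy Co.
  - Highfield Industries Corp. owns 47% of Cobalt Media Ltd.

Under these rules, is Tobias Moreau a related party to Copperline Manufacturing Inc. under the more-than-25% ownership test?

Yes

Chain via Northgate Capital LLC → Highfield Industries Corp. → Cobalt Media Ltd (R2): 14% × 59% × 47% × 15% = 0.58233% of Copperline Manufacturing Inc.
Chain via Slate Energy Co. → Beacon Trust → Brightpath Services GmbH (R2): 34% × 89% × 18% × 27% = 1.470636% of Copperline Manufacturing Inc.
Direct interest in Copperline Manufacturing Inc: 27%.
Aggregating (R1): 0.58233% + 1.470636% + 27% = 29.052966%.
29.052966% exceeds the 25% threshold, so Tobias is a related party to Copperline Manufacturing Inc.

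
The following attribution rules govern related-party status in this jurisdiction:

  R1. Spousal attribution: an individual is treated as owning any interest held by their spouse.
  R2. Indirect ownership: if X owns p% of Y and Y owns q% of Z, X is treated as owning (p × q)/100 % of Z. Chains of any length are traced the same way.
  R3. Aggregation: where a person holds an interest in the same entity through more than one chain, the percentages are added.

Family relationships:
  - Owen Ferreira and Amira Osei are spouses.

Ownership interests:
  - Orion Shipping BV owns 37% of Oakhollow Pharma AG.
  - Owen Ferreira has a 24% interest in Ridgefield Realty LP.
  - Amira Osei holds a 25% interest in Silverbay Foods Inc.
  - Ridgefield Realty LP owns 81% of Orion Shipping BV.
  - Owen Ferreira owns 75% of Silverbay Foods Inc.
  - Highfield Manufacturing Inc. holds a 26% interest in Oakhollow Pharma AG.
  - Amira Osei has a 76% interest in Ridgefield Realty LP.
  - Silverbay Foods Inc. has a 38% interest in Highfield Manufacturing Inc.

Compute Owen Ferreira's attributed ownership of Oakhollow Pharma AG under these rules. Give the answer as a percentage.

39.85%

By spousal attribution (R1), Owen Ferreira is treated as also owning Amira Osei's interest in Ridgefield Realty LP, giving 24% + 76% = 100%.
By spousal attribution (R1), Owen Ferreira is treated as also owning Amira Osei's interest in Silverbay Foods Inc, giving 75% + 25% = 100%.
Chain via Ridgefield Realty LP → Orion Shipping BV (R2): 100% × 81% × 37% = 29.97% of Oakhollow Pharma AG.
Chain via Silverbay Foods Inc. → Highfield Manufacturing Inc. (R2): 100% × 38% × 26% = 9.88% of Oakhollow Pharma AG.
Aggregating (R3): 29.97% + 9.88% = 39.85%.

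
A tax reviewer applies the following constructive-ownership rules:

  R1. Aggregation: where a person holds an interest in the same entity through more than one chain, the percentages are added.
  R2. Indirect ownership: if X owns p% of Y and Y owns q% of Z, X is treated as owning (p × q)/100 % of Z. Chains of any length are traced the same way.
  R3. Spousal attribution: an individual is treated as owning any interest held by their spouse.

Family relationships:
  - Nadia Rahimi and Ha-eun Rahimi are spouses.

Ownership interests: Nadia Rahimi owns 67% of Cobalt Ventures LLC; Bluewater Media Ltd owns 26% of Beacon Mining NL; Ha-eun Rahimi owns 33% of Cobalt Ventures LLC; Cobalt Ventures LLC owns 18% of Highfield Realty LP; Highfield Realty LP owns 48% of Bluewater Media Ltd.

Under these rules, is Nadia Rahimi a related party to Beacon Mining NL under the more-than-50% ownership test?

By spousal attribution (R3), Nadia Rahimi is treated as also owning Ha-eun Rahimi's interest in Cobalt Ventures LLC, giving 67% + 33% = 100%.
Chain via Cobalt Ventures LLC → Highfield Realty LP → Bluewater Media Ltd (R2): 100% × 18% × 48% × 26% = 2.2464% of Beacon Mining NL.
2.2464% does not exceed the 50% threshold, so Nadia is not a related party to Beacon Mining NL.

No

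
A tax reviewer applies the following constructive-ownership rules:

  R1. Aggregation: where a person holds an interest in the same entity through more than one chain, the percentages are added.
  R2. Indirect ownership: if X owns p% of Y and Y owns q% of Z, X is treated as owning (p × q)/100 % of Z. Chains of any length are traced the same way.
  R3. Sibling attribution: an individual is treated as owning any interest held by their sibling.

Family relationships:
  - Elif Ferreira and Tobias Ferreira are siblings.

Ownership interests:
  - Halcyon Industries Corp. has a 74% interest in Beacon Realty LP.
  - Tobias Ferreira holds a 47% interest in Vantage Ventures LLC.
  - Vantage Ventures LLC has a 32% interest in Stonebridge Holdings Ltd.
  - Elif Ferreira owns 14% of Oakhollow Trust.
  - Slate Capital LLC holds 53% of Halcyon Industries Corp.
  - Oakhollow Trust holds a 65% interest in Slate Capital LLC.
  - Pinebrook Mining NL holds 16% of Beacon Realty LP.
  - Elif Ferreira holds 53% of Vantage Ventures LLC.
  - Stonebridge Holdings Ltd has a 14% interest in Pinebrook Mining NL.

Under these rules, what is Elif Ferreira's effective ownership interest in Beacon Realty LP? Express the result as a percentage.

4.28582%

By sibling attribution (R3), Elif Ferreira is treated as also owning Tobias Ferreira's interest in Vantage Ventures LLC, giving 53% + 47% = 100%.
Chain via Vantage Ventures LLC → Stonebridge Holdings Ltd → Pinebrook Mining NL (R2): 100% × 32% × 14% × 16% = 0.7168% of Beacon Realty LP.
Chain via Oakhollow Trust → Slate Capital LLC → Halcyon Industries Corp. (R2): 14% × 65% × 53% × 74% = 3.56902% of Beacon Realty LP.
Aggregating (R1): 0.7168% + 3.56902% = 4.28582%.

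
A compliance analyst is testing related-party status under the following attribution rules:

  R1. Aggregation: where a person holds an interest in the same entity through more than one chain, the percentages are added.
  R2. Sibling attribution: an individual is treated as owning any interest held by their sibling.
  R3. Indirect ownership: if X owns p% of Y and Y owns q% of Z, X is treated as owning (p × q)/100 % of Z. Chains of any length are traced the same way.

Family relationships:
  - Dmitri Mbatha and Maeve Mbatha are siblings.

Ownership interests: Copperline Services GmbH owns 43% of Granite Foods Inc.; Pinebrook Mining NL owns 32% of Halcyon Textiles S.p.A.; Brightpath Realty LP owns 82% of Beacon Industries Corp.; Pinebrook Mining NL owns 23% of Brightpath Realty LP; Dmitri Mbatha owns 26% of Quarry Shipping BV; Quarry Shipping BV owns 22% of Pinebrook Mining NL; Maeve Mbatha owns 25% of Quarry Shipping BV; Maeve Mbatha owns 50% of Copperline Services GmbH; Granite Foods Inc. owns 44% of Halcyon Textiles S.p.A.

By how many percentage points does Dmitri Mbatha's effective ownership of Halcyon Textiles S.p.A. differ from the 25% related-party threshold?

11.9496

By sibling attribution (R2), Dmitri Mbatha is treated as also owning Maeve Mbatha's interest in Quarry Shipping BV, giving 26% + 25% = 51%.
By sibling attribution (R2), Dmitri Mbatha is treated as owning Maeve Mbatha's 50% interest in Copperline Services GmbH.
Chain via Quarry Shipping BV → Pinebrook Mining NL (R3): 51% × 22% × 32% = 3.5904% of Halcyon Textiles S.p.A.
Chain via Copperline Services GmbH → Granite Foods Inc. (R3): 50% × 43% × 44% = 9.46% of Halcyon Textiles S.p.A.
Aggregating (R1): 3.5904% + 9.46% = 13.0504%.
13.0504% falls short of the 25% threshold by 11.9496 percentage points.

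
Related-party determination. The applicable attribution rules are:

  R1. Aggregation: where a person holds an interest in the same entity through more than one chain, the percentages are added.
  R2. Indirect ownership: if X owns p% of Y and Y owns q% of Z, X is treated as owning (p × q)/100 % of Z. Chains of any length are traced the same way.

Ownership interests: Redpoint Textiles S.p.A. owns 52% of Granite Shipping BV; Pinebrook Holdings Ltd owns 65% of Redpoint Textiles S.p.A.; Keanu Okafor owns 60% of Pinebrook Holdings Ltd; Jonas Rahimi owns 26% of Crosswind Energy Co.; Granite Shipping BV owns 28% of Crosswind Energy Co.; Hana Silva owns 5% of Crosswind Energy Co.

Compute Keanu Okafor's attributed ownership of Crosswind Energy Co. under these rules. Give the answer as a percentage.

5.6784%

Chain via Pinebrook Holdings Ltd → Redpoint Textiles S.p.A. → Granite Shipping BV (R2): 60% × 65% × 52% × 28% = 5.6784% of Crosswind Energy Co.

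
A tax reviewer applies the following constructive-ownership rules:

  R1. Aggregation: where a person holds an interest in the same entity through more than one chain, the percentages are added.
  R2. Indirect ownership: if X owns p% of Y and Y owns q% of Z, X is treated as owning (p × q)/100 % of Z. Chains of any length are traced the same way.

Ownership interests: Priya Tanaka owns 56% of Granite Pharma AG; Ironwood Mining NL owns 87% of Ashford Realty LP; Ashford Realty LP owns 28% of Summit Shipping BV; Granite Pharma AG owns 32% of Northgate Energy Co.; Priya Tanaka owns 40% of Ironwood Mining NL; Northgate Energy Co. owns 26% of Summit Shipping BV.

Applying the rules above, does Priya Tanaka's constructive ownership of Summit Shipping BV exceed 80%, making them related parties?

No

Chain via Granite Pharma AG → Northgate Energy Co. (R2): 56% × 32% × 26% = 4.6592% of Summit Shipping BV.
Chain via Ironwood Mining NL → Ashford Realty LP (R2): 40% × 87% × 28% = 9.744% of Summit Shipping BV.
Aggregating (R1): 4.6592% + 9.744% = 14.4032%.
14.4032% does not exceed the 80% threshold, so Priya is not a related party to Summit Shipping BV.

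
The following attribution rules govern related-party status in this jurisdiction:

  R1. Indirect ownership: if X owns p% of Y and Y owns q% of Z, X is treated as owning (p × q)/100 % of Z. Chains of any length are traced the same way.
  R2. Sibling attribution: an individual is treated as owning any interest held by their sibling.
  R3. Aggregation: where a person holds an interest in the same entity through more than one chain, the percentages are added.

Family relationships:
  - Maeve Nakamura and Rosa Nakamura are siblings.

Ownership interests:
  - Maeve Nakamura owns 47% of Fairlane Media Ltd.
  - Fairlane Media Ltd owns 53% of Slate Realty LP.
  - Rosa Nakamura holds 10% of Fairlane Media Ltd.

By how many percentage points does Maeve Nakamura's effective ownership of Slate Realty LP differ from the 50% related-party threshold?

19.79

By sibling attribution (R2), Maeve Nakamura is treated as also owning Rosa Nakamura's interest in Fairlane Media Ltd, giving 47% + 10% = 57%.
Chain via Fairlane Media Ltd (R1): 57% × 53% = 30.21% of Slate Realty LP.
30.21% falls short of the 50% threshold by 19.79 percentage points.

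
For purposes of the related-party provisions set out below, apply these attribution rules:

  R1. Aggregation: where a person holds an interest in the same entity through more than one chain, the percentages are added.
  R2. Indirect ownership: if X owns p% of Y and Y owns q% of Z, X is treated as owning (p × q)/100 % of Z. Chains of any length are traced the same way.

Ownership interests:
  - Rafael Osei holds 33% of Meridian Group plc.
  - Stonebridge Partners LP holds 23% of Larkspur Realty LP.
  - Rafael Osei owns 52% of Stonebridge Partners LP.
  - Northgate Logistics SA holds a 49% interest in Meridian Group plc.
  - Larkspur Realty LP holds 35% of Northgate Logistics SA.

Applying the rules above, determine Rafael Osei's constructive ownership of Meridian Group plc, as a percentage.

Chain via Stonebridge Partners LP → Larkspur Realty LP → Northgate Logistics SA (R2): 52% × 23% × 35% × 49% = 2.05114% of Meridian Group plc.
Direct interest in Meridian Group plc: 33%.
Aggregating (R1): 2.05114% + 33% = 35.05114%.

35.05114%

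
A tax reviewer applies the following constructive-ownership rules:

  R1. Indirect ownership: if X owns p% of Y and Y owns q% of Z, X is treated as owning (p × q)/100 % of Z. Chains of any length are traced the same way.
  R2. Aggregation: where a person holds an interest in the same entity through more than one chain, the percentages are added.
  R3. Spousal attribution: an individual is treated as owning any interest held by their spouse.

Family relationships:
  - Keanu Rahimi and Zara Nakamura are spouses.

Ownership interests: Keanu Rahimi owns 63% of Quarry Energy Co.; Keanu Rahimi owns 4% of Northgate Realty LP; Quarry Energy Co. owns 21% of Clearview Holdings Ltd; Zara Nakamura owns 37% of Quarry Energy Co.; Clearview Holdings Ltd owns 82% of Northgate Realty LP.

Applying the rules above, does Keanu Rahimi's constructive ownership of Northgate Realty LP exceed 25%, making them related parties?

By spousal attribution (R3), Keanu Rahimi is treated as also owning Zara Nakamura's interest in Quarry Energy Co, giving 63% + 37% = 100%.
Chain via Quarry Energy Co. → Clearview Holdings Ltd (R1): 100% × 21% × 82% = 17.22% of Northgate Realty LP.
Direct interest in Northgate Realty LP: 4%.
Aggregating (R2): 17.22% + 4% = 21.22%.
21.22% does not exceed the 25% threshold, so Keanu is not a related party to Northgate Realty LP.

No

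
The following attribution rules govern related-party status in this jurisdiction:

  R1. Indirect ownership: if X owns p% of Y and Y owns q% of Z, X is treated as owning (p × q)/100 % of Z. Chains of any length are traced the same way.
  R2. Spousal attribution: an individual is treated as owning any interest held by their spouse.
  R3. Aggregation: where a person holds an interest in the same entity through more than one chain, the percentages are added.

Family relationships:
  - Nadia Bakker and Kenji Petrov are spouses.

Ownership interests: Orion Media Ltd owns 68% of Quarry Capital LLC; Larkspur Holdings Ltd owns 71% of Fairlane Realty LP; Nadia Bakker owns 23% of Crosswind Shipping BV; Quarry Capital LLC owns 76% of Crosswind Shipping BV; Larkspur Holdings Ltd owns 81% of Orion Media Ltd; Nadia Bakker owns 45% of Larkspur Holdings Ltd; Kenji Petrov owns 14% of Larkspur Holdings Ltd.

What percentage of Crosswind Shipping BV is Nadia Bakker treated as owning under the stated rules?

By spousal attribution (R2), Nadia Bakker is treated as also owning Kenji Petrov's interest in Larkspur Holdings Ltd, giving 45% + 14% = 59%.
Chain via Larkspur Holdings Ltd → Orion Media Ltd → Quarry Capital LLC (R1): 59% × 81% × 68% × 76% = 24.697872% of Crosswind Shipping BV.
Direct interest in Crosswind Shipping BV: 23%.
Aggregating (R3): 24.697872% + 23% = 47.697872%.

47.697872%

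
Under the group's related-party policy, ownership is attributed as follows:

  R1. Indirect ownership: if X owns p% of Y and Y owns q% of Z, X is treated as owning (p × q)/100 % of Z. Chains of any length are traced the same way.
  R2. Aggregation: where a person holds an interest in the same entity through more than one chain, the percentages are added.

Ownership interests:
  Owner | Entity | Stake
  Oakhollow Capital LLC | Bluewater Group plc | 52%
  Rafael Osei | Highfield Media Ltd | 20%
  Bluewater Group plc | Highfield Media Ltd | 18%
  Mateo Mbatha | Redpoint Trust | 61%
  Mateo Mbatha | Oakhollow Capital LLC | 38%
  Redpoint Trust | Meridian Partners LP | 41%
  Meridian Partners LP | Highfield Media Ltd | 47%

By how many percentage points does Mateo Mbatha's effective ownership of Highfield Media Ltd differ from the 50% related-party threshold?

Chain via Redpoint Trust → Meridian Partners LP (R1): 61% × 41% × 47% = 11.7547% of Highfield Media Ltd.
Chain via Oakhollow Capital LLC → Bluewater Group plc (R1): 38% × 52% × 18% = 3.5568% of Highfield Media Ltd.
Aggregating (R2): 11.7547% + 3.5568% = 15.3115%.
15.3115% falls short of the 50% threshold by 34.6885 percentage points.

34.6885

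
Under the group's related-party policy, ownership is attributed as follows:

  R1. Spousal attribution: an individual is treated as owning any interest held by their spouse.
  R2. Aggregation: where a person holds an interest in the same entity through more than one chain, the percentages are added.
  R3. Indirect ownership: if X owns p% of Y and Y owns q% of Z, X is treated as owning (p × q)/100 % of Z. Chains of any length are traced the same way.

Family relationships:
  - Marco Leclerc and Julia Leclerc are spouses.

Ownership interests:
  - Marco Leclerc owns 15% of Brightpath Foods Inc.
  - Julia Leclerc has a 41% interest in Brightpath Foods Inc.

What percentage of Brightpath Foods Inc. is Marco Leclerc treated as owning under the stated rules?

By spousal attribution (R1), Marco Leclerc is treated as also owning Julia Leclerc's interest in Brightpath Foods Inc, giving 15% + 41% = 56%.
Direct interest in Brightpath Foods Inc: 56%.

56%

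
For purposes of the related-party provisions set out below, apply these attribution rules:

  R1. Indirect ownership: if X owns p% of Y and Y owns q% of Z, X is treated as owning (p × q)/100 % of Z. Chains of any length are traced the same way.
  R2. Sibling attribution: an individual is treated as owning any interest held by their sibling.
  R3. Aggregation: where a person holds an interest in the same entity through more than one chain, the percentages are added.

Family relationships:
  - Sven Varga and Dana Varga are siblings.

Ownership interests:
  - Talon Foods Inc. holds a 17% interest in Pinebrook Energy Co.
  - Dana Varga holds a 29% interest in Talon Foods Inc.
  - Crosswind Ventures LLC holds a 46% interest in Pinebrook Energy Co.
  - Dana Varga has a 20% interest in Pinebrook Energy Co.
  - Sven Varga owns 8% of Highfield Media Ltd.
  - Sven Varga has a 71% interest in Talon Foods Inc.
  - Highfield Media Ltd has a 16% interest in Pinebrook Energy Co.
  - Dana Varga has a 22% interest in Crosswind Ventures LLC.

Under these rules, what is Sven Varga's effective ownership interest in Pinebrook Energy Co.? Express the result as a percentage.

48.4%

By sibling attribution (R2), Sven Varga is treated as also owning Dana Varga's interest in Talon Foods Inc, giving 71% + 29% = 100%.
By sibling attribution (R2), Sven Varga is treated as owning Dana Varga's 22% interest in Crosswind Ventures LLC.
By sibling attribution (R2), Sven Varga is treated as owning Dana Varga's 20% interest in Pinebrook Energy Co.
Chain via Talon Foods Inc. (R1): 100% × 17% = 17% of Pinebrook Energy Co.
Chain via Highfield Media Ltd (R1): 8% × 16% = 1.28% of Pinebrook Energy Co.
Chain via Crosswind Ventures LLC (R1): 22% × 46% = 10.12% of Pinebrook Energy Co.
Direct interest in Pinebrook Energy Co: 20%.
Aggregating (R3): 17% + 1.28% + 10.12% + 20% = 48.4%.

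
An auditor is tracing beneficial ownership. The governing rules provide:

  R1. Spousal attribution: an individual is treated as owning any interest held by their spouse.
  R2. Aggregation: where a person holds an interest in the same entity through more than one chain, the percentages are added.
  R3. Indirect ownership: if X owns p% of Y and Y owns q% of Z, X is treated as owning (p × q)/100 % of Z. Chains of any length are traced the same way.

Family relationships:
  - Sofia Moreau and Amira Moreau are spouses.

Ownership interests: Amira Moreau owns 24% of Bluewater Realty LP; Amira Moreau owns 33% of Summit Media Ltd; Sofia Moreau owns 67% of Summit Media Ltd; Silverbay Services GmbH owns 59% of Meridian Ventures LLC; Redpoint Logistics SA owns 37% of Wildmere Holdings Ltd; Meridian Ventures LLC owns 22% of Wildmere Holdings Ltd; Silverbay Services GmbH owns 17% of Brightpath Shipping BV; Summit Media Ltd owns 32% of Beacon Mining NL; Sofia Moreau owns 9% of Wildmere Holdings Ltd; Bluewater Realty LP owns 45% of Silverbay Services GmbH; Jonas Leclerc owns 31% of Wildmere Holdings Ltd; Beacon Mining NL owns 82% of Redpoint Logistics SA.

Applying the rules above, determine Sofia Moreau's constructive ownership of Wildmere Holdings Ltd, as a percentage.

20.11064%

By spousal attribution (R1), Sofia Moreau is treated as also owning Amira Moreau's interest in Summit Media Ltd, giving 67% + 33% = 100%.
By spousal attribution (R1), Sofia Moreau is treated as owning Amira Moreau's 24% interest in Bluewater Realty LP.
Chain via Summit Media Ltd → Beacon Mining NL → Redpoint Logistics SA (R3): 100% × 32% × 82% × 37% = 9.7088% of Wildmere Holdings Ltd.
Direct interest in Wildmere Holdings Ltd: 9%.
Chain via Bluewater Realty LP → Silverbay Services GmbH → Meridian Ventures LLC (R3): 24% × 45% × 59% × 22% = 1.40184% of Wildmere Holdings Ltd.
Aggregating (R2): 9.7088% + 9% + 1.40184% = 20.11064%.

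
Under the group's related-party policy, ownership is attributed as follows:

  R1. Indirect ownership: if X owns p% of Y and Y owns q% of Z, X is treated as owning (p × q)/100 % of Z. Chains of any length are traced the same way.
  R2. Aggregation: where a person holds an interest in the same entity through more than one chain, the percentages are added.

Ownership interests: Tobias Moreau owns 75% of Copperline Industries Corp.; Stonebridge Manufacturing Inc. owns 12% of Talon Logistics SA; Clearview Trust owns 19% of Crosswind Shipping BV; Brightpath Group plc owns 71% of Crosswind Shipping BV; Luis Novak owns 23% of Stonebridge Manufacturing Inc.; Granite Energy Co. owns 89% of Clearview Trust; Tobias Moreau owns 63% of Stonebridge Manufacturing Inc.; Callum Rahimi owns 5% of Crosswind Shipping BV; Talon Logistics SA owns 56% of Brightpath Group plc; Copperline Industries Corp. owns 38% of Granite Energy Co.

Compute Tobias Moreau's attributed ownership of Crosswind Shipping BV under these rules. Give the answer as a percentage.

7.825206%

Chain via Copperline Industries Corp. → Granite Energy Co. → Clearview Trust (R1): 75% × 38% × 89% × 19% = 4.81935% of Crosswind Shipping BV.
Chain via Stonebridge Manufacturing Inc. → Talon Logistics SA → Brightpath Group plc (R1): 63% × 12% × 56% × 71% = 3.005856% of Crosswind Shipping BV.
Aggregating (R2): 4.81935% + 3.005856% = 7.825206%.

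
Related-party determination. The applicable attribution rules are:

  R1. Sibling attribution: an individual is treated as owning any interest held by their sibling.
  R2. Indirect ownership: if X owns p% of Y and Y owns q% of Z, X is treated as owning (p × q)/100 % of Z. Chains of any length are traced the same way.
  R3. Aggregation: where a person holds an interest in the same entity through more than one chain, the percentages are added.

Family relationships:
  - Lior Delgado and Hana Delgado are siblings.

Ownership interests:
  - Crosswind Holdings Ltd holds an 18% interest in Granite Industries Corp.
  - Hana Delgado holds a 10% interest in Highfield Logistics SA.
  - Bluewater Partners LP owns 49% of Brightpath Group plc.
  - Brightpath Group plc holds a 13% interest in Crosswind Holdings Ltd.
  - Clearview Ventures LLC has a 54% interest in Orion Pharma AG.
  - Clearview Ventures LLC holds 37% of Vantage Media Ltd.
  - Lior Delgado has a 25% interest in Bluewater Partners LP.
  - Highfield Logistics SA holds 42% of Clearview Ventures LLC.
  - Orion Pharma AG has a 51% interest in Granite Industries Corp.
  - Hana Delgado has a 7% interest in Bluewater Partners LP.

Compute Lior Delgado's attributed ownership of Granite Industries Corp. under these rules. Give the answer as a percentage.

By sibling attribution (R1), Lior Delgado is treated as also owning Hana Delgado's interest in Bluewater Partners LP, giving 25% + 7% = 32%.
By sibling attribution (R1), Lior Delgado is treated as owning Hana Delgado's 10% interest in Highfield Logistics SA.
Chain via Bluewater Partners LP → Brightpath Group plc → Crosswind Holdings Ltd (R2): 32% × 49% × 13% × 18% = 0.366912% of Granite Industries Corp.
Chain via Highfield Logistics SA → Clearview Ventures LLC → Orion Pharma AG (R2): 10% × 42% × 54% × 51% = 1.15668% of Granite Industries Corp.
Aggregating (R3): 0.366912% + 1.15668% = 1.523592%.

1.523592%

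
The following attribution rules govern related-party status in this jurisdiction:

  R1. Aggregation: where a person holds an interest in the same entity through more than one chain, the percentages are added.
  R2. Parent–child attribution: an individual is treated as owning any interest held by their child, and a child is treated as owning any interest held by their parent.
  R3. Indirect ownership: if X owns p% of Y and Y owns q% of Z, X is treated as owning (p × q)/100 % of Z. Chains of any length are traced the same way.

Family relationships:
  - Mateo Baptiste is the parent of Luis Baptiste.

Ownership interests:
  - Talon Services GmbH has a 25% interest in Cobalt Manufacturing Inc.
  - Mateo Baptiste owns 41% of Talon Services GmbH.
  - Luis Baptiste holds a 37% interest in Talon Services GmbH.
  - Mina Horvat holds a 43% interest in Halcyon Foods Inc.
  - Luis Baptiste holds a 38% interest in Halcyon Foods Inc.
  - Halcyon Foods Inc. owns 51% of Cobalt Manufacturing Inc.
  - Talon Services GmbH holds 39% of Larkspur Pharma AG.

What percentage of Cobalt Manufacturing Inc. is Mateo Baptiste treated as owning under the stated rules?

By parent–child attribution (R2), Mateo Baptiste is treated as also owning Luis Baptiste's interest in Talon Services GmbH, giving 41% + 37% = 78%.
By parent–child attribution (R2), Mateo Baptiste is treated as owning Luis Baptiste's 38% interest in Halcyon Foods Inc.
Chain via Talon Services GmbH (R3): 78% × 25% = 19.5% of Cobalt Manufacturing Inc.
Chain via Halcyon Foods Inc. (R3): 38% × 51% = 19.38% of Cobalt Manufacturing Inc.
Aggregating (R1): 19.5% + 19.38% = 38.88%.

38.88%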